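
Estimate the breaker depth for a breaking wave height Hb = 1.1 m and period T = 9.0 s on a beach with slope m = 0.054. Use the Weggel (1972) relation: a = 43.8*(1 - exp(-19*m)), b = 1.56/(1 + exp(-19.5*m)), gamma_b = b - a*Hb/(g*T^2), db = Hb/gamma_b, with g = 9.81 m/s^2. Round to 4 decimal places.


a = 43.8 * (1 - exp(-19 * m))
exp(-19 * 0.054) = exp(-1.0260) = 0.358438
a = 43.8 * (1 - 0.358438) = 28.100422
b = 1.56 / (1 + exp(-19.5 * m))
exp(-19.5 * 0.054) = exp(-1.0530) = 0.348890
b = 1.56 / (1 + 0.348890) = 1.156507
Hb / (g * T^2) = 1.1 / (9.81 * 9.0^2) = 1.1 / 794.6100 = 0.00138433
gamma_b = b - a * Hb/(g*T^2) = 1.156507 - 28.100422 * 0.00138433 = 1.117607
db = Hb / gamma_b = 1.1 / 1.117607
db = 0.9842 m

0.9842


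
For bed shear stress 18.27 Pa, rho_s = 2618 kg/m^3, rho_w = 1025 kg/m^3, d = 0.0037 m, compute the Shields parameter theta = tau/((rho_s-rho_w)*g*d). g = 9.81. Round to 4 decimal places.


theta = tau / ((rho_s - rho_w) * g * d)
rho_s - rho_w = 2618 - 1025 = 1593
Denominator = 1593 * 9.81 * 0.0037 = 57.821121
theta = 18.27 / 57.821121
theta = 0.3160

0.3160


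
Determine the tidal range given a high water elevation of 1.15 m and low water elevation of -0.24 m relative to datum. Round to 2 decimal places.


Tidal range = High water - Low water
Tidal range = 1.15 - (-0.24)
Tidal range = 1.39 m

1.39


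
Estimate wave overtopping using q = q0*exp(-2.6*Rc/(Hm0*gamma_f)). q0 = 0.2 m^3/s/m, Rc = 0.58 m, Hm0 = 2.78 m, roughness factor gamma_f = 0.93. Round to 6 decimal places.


q = q0 * exp(-2.6 * Rc / (Hm0 * gamma_f))
Exponent = -2.6 * 0.58 / (2.78 * 0.93)
= -2.6 * 0.58 / 2.5854
= -0.583275
exp(-0.583275) = 0.558068
q = 0.2 * 0.558068
q = 0.111614 m^3/s/m

0.111614


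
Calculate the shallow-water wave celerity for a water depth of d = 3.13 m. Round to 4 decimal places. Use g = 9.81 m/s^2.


Using the shallow-water approximation:
C = sqrt(g * d) = sqrt(9.81 * 3.13)
C = sqrt(30.7053)
C = 5.5412 m/s

5.5412


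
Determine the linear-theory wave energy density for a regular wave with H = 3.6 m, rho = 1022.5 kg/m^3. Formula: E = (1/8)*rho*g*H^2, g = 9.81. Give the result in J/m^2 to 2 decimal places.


E = (1/8) * rho * g * H^2
E = (1/8) * 1022.5 * 9.81 * 3.6^2
E = 0.125 * 1022.5 * 9.81 * 12.9600
E = 16249.77 J/m^2

16249.77


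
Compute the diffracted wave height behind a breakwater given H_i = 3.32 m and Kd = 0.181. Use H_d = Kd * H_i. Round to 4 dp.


H_d = Kd * H_i
H_d = 0.181 * 3.32
H_d = 0.6009 m

0.6009


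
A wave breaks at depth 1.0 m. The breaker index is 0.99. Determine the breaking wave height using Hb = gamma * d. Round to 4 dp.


Hb = gamma * d
Hb = 0.99 * 1.0
Hb = 0.9900 m

0.9900


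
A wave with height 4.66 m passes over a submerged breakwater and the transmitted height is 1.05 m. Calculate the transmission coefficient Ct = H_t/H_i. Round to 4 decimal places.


Ct = H_t / H_i
Ct = 1.05 / 4.66
Ct = 0.2253

0.2253


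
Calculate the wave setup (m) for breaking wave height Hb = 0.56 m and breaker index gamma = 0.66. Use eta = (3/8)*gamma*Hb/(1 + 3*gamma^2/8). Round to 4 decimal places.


eta = (3/8) * gamma * Hb / (1 + 3*gamma^2/8)
Numerator = (3/8) * 0.66 * 0.56 = 0.138600
Denominator = 1 + 3*0.66^2/8 = 1 + 0.163350 = 1.163350
eta = 0.138600 / 1.163350
eta = 0.1191 m

0.1191


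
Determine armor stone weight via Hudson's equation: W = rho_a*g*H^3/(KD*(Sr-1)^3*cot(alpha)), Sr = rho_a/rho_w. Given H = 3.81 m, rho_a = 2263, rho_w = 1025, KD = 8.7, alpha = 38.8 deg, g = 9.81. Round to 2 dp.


Sr = rho_a / rho_w = 2263 / 1025 = 2.207805
(Sr - 1) = 1.207805
(Sr - 1)^3 = 1.761937
cot(38.8) = 1 / tan(38.8) = 1 / 0.804021 = 1.243749
Numerator = 2263 * 9.81 * 3.81^3 = 1227802.4294
Denominator = 8.7 * 1.761937 * 1.243749 = 19.065245
W = 1227802.4294 / 19.065245
W = 64400.03 N

64400.03


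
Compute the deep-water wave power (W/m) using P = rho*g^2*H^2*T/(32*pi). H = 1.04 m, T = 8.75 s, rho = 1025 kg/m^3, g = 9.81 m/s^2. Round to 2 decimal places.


P = rho * g^2 * H^2 * T / (32 * pi)
P = 1025 * 9.81^2 * 1.04^2 * 8.75 / (32 * pi)
P = 1025 * 96.2361 * 1.0816 * 8.75 / 100.53096
P = 9286.17 W/m

9286.17


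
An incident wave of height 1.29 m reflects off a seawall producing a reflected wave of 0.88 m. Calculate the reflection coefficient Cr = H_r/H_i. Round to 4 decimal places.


Cr = H_r / H_i
Cr = 0.88 / 1.29
Cr = 0.6822

0.6822


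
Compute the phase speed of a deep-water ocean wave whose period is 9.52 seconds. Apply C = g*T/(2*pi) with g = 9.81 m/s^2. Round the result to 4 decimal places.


We use the deep-water celerity formula:
C = g * T / (2 * pi)
C = 9.81 * 9.52 / (2 * 3.14159...)
C = 93.391200 / 6.283185
C = 14.8637 m/s

14.8637


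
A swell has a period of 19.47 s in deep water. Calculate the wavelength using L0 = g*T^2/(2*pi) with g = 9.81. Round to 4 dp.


L0 = g * T^2 / (2 * pi)
L0 = 9.81 * 19.47^2 / (2 * pi)
L0 = 9.81 * 379.0809 / 6.28319
L0 = 3718.7836 / 6.28319
L0 = 591.8628 m

591.8628


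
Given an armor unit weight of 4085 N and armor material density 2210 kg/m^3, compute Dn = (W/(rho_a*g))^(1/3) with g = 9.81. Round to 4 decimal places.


V = W / (rho_a * g)
V = 4085 / (2210 * 9.81)
V = 4085 / 21680.10
V = 0.188422 m^3
Dn = V^(1/3) = 0.188422^(1/3)
Dn = 0.5733 m

0.5733


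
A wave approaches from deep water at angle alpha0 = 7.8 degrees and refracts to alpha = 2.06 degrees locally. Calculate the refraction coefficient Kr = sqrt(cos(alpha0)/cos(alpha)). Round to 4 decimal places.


Kr = sqrt(cos(alpha0) / cos(alpha))
cos(7.8) = 0.990748
cos(2.06) = 0.999354
Kr = sqrt(0.990748 / 0.999354)
Kr = sqrt(0.991389)
Kr = 0.9957

0.9957


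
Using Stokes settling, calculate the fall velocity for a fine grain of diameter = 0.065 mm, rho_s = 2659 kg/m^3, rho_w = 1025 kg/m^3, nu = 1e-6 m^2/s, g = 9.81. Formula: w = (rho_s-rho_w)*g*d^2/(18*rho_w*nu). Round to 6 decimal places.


w = (rho_s - rho_w) * g * d^2 / (18 * rho_w * nu)
d = 0.065 mm = 0.000065 m
rho_s - rho_w = 2659 - 1025 = 1634
Numerator = 1634 * 9.81 * (0.000065)^2 = 0.000067724807
Denominator = 18 * 1025 * 1e-6 = 0.018450
w = 0.003671 m/s

0.003671


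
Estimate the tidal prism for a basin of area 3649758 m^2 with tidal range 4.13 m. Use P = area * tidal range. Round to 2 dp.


Tidal prism = Area * Tidal range
P = 3649758 * 4.13
P = 15073500.54 m^3

15073500.54


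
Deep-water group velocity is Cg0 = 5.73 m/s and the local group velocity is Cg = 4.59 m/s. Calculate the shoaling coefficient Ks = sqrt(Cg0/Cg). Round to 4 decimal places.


Ks = sqrt(Cg0 / Cg)
Ks = sqrt(5.73 / 4.59)
Ks = sqrt(1.2484)
Ks = 1.1173

1.1173


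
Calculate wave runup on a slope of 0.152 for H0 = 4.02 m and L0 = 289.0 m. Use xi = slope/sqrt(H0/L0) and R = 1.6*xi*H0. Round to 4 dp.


xi = slope / sqrt(H0/L0)
H0/L0 = 4.02/289.0 = 0.013910
sqrt(0.013910) = 0.117941
xi = 0.152 / 0.117941 = 1.288782
R = 1.6 * xi * H0 = 1.6 * 1.288782 * 4.02
R = 8.2894 m

8.2894


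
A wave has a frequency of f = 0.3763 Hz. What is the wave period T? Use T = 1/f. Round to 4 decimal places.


T = 1 / f
T = 1 / 0.3763
T = 2.6575 s

2.6575


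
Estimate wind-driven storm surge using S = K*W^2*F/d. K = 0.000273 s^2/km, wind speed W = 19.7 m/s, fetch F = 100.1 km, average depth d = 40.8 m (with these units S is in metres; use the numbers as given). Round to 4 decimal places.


S = K * W^2 * F / d
W^2 = 19.7^2 = 388.09
S = 0.000273 * 388.09 * 100.1 / 40.8
Numerator = 0.000273 * 388.09 * 100.1 = 10.605452
S = 10.605452 / 40.8 = 0.2599 m

0.2599


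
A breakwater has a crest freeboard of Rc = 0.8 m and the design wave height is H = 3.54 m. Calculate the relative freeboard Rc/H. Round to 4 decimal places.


Relative freeboard = Rc / H
= 0.8 / 3.54
= 0.2260

0.2260


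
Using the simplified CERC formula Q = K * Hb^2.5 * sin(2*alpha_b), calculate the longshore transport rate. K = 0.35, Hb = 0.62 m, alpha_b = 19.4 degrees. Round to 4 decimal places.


Q = K * Hb^2.5 * sin(2 * alpha_b)
Hb^2.5 = 0.62^2.5 = 0.302677
sin(2 * 19.4) = sin(38.8) = 0.626604
Q = 0.35 * 0.302677 * 0.626604
Q = 0.0664 m^3/s

0.0664


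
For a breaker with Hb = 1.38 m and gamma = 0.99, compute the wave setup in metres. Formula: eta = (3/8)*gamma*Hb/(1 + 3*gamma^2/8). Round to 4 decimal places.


eta = (3/8) * gamma * Hb / (1 + 3*gamma^2/8)
Numerator = (3/8) * 0.99 * 1.38 = 0.512325
Denominator = 1 + 3*0.99^2/8 = 1 + 0.367538 = 1.367538
eta = 0.512325 / 1.367538
eta = 0.3746 m

0.3746


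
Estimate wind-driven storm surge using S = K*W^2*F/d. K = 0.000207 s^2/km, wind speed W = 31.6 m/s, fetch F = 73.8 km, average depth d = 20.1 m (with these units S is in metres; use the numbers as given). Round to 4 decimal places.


S = K * W^2 * F / d
W^2 = 31.6^2 = 998.56
S = 0.000207 * 998.56 * 73.8 / 20.1
Numerator = 0.000207 * 998.56 * 73.8 = 15.254602
S = 15.254602 / 20.1 = 0.7589 m

0.7589


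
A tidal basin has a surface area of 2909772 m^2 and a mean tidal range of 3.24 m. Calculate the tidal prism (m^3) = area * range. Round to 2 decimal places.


Tidal prism = Area * Tidal range
P = 2909772 * 3.24
P = 9427661.28 m^3

9427661.28


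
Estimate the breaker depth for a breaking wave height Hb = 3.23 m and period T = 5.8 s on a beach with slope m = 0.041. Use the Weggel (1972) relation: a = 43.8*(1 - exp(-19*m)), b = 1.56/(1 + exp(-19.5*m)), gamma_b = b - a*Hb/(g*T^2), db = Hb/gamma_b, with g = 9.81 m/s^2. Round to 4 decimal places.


a = 43.8 * (1 - exp(-19 * m))
exp(-19 * 0.041) = exp(-0.7790) = 0.458865
a = 43.8 * (1 - 0.458865) = 23.701728
b = 1.56 / (1 + exp(-19.5 * m))
exp(-19.5 * 0.041) = exp(-0.7995) = 0.449554
b = 1.56 / (1 + 0.449554) = 1.076193
Hb / (g * T^2) = 3.23 / (9.81 * 5.8^2) = 3.23 / 330.0084 = 0.00978763
gamma_b = b - a * Hb/(g*T^2) = 1.076193 - 23.701728 * 0.00978763 = 0.844210
db = Hb / gamma_b = 3.23 / 0.844210
db = 3.8261 m

3.8261


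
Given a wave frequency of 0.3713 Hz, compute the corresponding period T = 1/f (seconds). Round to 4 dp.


T = 1 / f
T = 1 / 0.3713
T = 2.6932 s

2.6932


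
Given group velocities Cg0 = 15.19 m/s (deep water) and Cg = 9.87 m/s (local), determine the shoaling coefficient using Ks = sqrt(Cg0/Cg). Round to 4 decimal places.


Ks = sqrt(Cg0 / Cg)
Ks = sqrt(15.19 / 9.87)
Ks = sqrt(1.5390)
Ks = 1.2406

1.2406


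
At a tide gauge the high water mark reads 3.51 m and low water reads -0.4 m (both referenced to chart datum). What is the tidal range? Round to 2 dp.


Tidal range = High water - Low water
Tidal range = 3.51 - (-0.4)
Tidal range = 3.91 m

3.91


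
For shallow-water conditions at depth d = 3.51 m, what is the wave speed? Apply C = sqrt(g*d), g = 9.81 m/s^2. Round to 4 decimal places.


Using the shallow-water approximation:
C = sqrt(g * d) = sqrt(9.81 * 3.51)
C = sqrt(34.4331)
C = 5.8680 m/s

5.8680


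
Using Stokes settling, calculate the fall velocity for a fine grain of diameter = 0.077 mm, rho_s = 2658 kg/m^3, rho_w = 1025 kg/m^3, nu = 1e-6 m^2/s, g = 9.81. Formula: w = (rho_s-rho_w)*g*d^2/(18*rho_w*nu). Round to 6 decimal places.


w = (rho_s - rho_w) * g * d^2 / (18 * rho_w * nu)
d = 0.077 mm = 0.000077 m
rho_s - rho_w = 2658 - 1025 = 1633
Numerator = 1633 * 9.81 * (0.000077)^2 = 0.000094980979
Denominator = 18 * 1025 * 1e-6 = 0.018450
w = 0.005148 m/s

0.005148


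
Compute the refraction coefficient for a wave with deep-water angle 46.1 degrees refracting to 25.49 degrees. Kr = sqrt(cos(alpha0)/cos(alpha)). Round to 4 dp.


Kr = sqrt(cos(alpha0) / cos(alpha))
cos(46.1) = 0.693402
cos(25.49) = 0.902660
Kr = sqrt(0.693402 / 0.902660)
Kr = sqrt(0.768176)
Kr = 0.8765

0.8765


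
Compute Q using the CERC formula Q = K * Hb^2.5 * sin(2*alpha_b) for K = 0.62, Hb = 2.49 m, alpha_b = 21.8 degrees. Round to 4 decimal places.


Q = K * Hb^2.5 * sin(2 * alpha_b)
Hb^2.5 = 2.49^2.5 = 9.783593
sin(2 * 21.8) = sin(43.6) = 0.689620
Q = 0.62 * 9.783593 * 0.689620
Q = 4.1831 m^3/s

4.1831


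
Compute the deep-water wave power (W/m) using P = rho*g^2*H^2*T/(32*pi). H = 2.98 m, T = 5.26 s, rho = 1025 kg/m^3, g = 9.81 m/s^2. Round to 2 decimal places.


P = rho * g^2 * H^2 * T / (32 * pi)
P = 1025 * 9.81^2 * 2.98^2 * 5.26 / (32 * pi)
P = 1025 * 96.2361 * 8.8804 * 5.26 / 100.53096
P = 45833.21 W/m

45833.21


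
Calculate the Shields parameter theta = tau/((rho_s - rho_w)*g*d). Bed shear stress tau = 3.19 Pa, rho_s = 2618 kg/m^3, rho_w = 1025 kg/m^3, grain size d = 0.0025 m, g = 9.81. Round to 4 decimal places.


theta = tau / ((rho_s - rho_w) * g * d)
rho_s - rho_w = 2618 - 1025 = 1593
Denominator = 1593 * 9.81 * 0.0025 = 39.068325
theta = 3.19 / 39.068325
theta = 0.0817

0.0817


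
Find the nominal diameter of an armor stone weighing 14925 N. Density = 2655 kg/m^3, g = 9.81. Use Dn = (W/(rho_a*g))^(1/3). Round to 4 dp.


V = W / (rho_a * g)
V = 14925 / (2655 * 9.81)
V = 14925 / 26045.55
V = 0.573035 m^3
Dn = V^(1/3) = 0.573035^(1/3)
Dn = 0.8306 m

0.8306


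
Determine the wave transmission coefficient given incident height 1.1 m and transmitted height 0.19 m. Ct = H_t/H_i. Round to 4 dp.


Ct = H_t / H_i
Ct = 0.19 / 1.1
Ct = 0.1727

0.1727


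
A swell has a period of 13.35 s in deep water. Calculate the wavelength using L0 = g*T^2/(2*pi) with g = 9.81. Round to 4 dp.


L0 = g * T^2 / (2 * pi)
L0 = 9.81 * 13.35^2 / (2 * pi)
L0 = 9.81 * 178.2225 / 6.28319
L0 = 1748.3627 / 6.28319
L0 = 278.2606 m

278.2606


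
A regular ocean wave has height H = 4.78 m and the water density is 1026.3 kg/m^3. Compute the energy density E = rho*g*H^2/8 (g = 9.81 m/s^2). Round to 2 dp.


E = (1/8) * rho * g * H^2
E = (1/8) * 1026.3 * 9.81 * 4.78^2
E = 0.125 * 1026.3 * 9.81 * 22.8484
E = 28754.72 J/m^2

28754.72


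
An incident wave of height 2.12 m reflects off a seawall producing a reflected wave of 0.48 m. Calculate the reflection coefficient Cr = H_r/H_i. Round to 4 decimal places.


Cr = H_r / H_i
Cr = 0.48 / 2.12
Cr = 0.2264

0.2264


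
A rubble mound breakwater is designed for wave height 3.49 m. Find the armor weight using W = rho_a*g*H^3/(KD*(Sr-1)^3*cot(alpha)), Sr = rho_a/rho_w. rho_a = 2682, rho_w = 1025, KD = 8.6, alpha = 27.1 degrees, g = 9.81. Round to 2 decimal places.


Sr = rho_a / rho_w = 2682 / 1025 = 2.616585
(Sr - 1) = 1.616585
(Sr - 1)^3 = 4.224701
cot(27.1) = 1 / tan(27.1) = 1 / 0.511726 = 1.954171
Numerator = 2682 * 9.81 * 3.49^3 = 1118417.7778
Denominator = 8.6 * 4.224701 * 1.954171 = 70.999783
W = 1118417.7778 / 70.999783
W = 15752.41 N

15752.41


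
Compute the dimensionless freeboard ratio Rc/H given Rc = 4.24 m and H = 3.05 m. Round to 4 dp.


Relative freeboard = Rc / H
= 4.24 / 3.05
= 1.3902

1.3902


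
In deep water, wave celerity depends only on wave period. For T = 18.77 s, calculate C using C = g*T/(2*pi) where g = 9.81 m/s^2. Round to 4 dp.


We use the deep-water celerity formula:
C = g * T / (2 * pi)
C = 9.81 * 18.77 / (2 * 3.14159...)
C = 184.133700 / 6.283185
C = 29.3058 m/s

29.3058


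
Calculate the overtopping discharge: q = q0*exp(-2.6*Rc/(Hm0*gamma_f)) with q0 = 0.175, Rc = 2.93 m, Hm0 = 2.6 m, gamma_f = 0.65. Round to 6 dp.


q = q0 * exp(-2.6 * Rc / (Hm0 * gamma_f))
Exponent = -2.6 * 2.93 / (2.6 * 0.65)
= -2.6 * 2.93 / 1.6900
= -4.507692
exp(-4.507692) = 0.011024
q = 0.175 * 0.011024
q = 0.001929 m^3/s/m

0.001929


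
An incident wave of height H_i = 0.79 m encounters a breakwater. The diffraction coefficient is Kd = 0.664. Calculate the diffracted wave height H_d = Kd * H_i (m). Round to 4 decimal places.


H_d = Kd * H_i
H_d = 0.664 * 0.79
H_d = 0.5246 m

0.5246


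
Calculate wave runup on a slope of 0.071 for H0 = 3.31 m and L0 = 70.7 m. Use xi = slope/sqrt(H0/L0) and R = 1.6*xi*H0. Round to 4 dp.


xi = slope / sqrt(H0/L0)
H0/L0 = 3.31/70.7 = 0.046818
sqrt(0.046818) = 0.216374
xi = 0.071 / 0.216374 = 0.328136
R = 1.6 * xi * H0 = 1.6 * 0.328136 * 3.31
R = 1.7378 m

1.7378


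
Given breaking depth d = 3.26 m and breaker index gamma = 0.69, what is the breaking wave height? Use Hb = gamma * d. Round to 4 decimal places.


Hb = gamma * d
Hb = 0.69 * 3.26
Hb = 2.2494 m

2.2494


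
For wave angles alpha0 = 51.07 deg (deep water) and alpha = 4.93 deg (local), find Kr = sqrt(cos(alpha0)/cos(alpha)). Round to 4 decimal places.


Kr = sqrt(cos(alpha0) / cos(alpha))
cos(51.07) = 0.628370
cos(4.93) = 0.996300
Kr = sqrt(0.628370 / 0.996300)
Kr = sqrt(0.630704)
Kr = 0.7942

0.7942


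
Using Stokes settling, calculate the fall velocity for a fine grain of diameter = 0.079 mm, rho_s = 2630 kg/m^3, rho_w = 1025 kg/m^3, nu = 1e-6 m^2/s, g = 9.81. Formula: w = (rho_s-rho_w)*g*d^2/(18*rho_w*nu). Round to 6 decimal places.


w = (rho_s - rho_w) * g * d^2 / (18 * rho_w * nu)
d = 0.079 mm = 0.000079 m
rho_s - rho_w = 2630 - 1025 = 1605
Numerator = 1605 * 9.81 * (0.000079)^2 = 0.000098264857
Denominator = 18 * 1025 * 1e-6 = 0.018450
w = 0.005326 m/s

0.005326


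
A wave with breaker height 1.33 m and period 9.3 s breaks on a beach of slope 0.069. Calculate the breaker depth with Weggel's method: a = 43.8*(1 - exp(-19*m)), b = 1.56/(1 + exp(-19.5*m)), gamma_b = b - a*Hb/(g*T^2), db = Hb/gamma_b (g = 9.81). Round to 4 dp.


a = 43.8 * (1 - exp(-19 * m))
exp(-19 * 0.069) = exp(-1.3110) = 0.269550
a = 43.8 * (1 - 0.269550) = 31.993694
b = 1.56 / (1 + exp(-19.5 * m))
exp(-19.5 * 0.069) = exp(-1.3455) = 0.260409
b = 1.56 / (1 + 0.260409) = 1.237693
Hb / (g * T^2) = 1.33 / (9.81 * 9.3^2) = 1.33 / 848.4669 = 0.00156753
gamma_b = b - a * Hb/(g*T^2) = 1.237693 - 31.993694 * 0.00156753 = 1.187542
db = Hb / gamma_b = 1.33 / 1.187542
db = 1.1200 m

1.1200


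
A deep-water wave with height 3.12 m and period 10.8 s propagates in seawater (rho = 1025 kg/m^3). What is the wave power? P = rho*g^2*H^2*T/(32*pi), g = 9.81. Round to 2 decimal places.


P = rho * g^2 * H^2 * T / (32 * pi)
P = 1025 * 9.81^2 * 3.12^2 * 10.8 / (32 * pi)
P = 1025 * 96.2361 * 9.7344 * 10.8 / 100.53096
P = 103156.11 W/m

103156.11


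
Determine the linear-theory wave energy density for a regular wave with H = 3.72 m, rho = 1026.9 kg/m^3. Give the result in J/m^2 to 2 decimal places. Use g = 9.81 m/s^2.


E = (1/8) * rho * g * H^2
E = (1/8) * 1026.9 * 9.81 * 3.72^2
E = 0.125 * 1026.9 * 9.81 * 13.8384
E = 17425.81 J/m^2

17425.81


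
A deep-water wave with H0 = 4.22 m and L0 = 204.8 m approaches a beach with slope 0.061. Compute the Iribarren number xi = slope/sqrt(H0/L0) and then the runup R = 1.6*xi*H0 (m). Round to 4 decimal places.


xi = slope / sqrt(H0/L0)
H0/L0 = 4.22/204.8 = 0.020605
sqrt(0.020605) = 0.143546
xi = 0.061 / 0.143546 = 0.424951
R = 1.6 * xi * H0 = 1.6 * 0.424951 * 4.22
R = 2.8693 m

2.8693


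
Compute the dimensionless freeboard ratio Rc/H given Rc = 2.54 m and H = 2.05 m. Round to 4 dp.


Relative freeboard = Rc / H
= 2.54 / 2.05
= 1.2390

1.2390


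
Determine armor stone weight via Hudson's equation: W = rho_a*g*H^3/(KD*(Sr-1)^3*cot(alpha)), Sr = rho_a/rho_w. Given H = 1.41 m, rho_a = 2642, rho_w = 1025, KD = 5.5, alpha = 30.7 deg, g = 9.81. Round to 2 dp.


Sr = rho_a / rho_w = 2642 / 1025 = 2.577561
(Sr - 1) = 1.577561
(Sr - 1)^3 = 3.926074
cot(30.7) = 1 / tan(30.7) = 1 / 0.593757 = 1.684192
Numerator = 2642 * 9.81 * 1.41^3 = 72653.9379
Denominator = 5.5 * 3.926074 * 1.684192 = 36.367441
W = 72653.9379 / 36.367441
W = 1997.77 N

1997.77


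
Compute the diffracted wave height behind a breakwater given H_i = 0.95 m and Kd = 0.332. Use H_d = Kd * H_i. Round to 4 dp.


H_d = Kd * H_i
H_d = 0.332 * 0.95
H_d = 0.3154 m

0.3154


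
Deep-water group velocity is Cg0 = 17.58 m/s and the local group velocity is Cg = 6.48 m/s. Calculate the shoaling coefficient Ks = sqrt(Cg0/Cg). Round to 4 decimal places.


Ks = sqrt(Cg0 / Cg)
Ks = sqrt(17.58 / 6.48)
Ks = sqrt(2.7130)
Ks = 1.6471

1.6471


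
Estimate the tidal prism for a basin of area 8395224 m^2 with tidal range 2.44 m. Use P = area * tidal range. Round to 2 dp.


Tidal prism = Area * Tidal range
P = 8395224 * 2.44
P = 20484346.56 m^3

20484346.56


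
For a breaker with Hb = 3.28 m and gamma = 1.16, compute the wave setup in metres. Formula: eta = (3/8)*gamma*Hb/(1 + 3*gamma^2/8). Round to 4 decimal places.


eta = (3/8) * gamma * Hb / (1 + 3*gamma^2/8)
Numerator = (3/8) * 1.16 * 3.28 = 1.426800
Denominator = 1 + 3*1.16^2/8 = 1 + 0.504600 = 1.504600
eta = 1.426800 / 1.504600
eta = 0.9483 m

0.9483


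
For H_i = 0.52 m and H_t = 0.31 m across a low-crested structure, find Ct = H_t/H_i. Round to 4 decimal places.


Ct = H_t / H_i
Ct = 0.31 / 0.52
Ct = 0.5962

0.5962


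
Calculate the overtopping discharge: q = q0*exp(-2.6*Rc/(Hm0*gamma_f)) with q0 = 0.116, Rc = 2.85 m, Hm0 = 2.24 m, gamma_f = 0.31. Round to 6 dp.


q = q0 * exp(-2.6 * Rc / (Hm0 * gamma_f))
Exponent = -2.6 * 2.85 / (2.24 * 0.31)
= -2.6 * 2.85 / 0.6944
= -10.671083
exp(-10.671083) = 0.000023
q = 0.116 * 0.000023
q = 0.000003 m^3/s/m

0.000003


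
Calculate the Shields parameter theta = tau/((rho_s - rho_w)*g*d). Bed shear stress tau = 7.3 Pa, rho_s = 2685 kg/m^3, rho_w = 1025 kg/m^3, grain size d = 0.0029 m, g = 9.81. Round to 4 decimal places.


theta = tau / ((rho_s - rho_w) * g * d)
rho_s - rho_w = 2685 - 1025 = 1660
Denominator = 1660 * 9.81 * 0.0029 = 47.225340
theta = 7.3 / 47.225340
theta = 0.1546

0.1546


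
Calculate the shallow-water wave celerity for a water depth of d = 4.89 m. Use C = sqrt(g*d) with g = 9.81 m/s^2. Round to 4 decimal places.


Using the shallow-water approximation:
C = sqrt(g * d) = sqrt(9.81 * 4.89)
C = sqrt(47.9709)
C = 6.9261 m/s

6.9261


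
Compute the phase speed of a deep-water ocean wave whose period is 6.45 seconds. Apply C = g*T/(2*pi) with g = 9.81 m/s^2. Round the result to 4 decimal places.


We use the deep-water celerity formula:
C = g * T / (2 * pi)
C = 9.81 * 6.45 / (2 * 3.14159...)
C = 63.274500 / 6.283185
C = 10.0704 m/s

10.0704


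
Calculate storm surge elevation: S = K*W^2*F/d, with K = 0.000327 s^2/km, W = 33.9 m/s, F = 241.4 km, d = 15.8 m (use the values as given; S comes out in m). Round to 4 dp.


S = K * W^2 * F / d
W^2 = 33.9^2 = 1149.21
S = 0.000327 * 1149.21 * 241.4 / 15.8
Numerator = 0.000327 * 1149.21 * 241.4 = 90.716109
S = 90.716109 / 15.8 = 5.7415 m

5.7415


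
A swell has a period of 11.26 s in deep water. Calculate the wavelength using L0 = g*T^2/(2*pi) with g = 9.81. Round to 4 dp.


L0 = g * T^2 / (2 * pi)
L0 = 9.81 * 11.26^2 / (2 * pi)
L0 = 9.81 * 126.7876 / 6.28319
L0 = 1243.7864 / 6.28319
L0 = 197.9547 m

197.9547


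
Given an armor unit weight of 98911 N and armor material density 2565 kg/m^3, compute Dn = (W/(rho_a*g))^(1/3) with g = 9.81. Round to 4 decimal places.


V = W / (rho_a * g)
V = 98911 / (2565 * 9.81)
V = 98911 / 25162.65
V = 3.930866 m^3
Dn = V^(1/3) = 3.930866^(1/3)
Dn = 1.5782 m

1.5782


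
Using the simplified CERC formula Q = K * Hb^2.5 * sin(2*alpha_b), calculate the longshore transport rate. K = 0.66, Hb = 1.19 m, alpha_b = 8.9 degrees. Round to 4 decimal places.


Q = K * Hb^2.5 * sin(2 * alpha_b)
Hb^2.5 = 1.19^2.5 = 1.544783
sin(2 * 8.9) = sin(17.8) = 0.305695
Q = 0.66 * 1.544783 * 0.305695
Q = 0.3117 m^3/s

0.3117


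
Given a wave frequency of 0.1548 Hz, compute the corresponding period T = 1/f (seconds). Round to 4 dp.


T = 1 / f
T = 1 / 0.1548
T = 6.4599 s

6.4599


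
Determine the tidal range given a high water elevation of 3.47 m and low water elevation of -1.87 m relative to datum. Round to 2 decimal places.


Tidal range = High water - Low water
Tidal range = 3.47 - (-1.87)
Tidal range = 5.34 m

5.34


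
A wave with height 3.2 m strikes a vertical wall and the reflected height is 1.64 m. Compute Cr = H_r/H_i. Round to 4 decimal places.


Cr = H_r / H_i
Cr = 1.64 / 3.2
Cr = 0.5125

0.5125


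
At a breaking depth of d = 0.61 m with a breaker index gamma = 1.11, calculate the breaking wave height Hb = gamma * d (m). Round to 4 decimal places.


Hb = gamma * d
Hb = 1.11 * 0.61
Hb = 0.6771 m

0.6771


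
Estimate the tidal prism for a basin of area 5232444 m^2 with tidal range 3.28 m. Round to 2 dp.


Tidal prism = Area * Tidal range
P = 5232444 * 3.28
P = 17162416.32 m^3

17162416.32


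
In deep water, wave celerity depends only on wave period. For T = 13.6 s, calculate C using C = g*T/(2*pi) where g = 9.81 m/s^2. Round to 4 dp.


We use the deep-water celerity formula:
C = g * T / (2 * pi)
C = 9.81 * 13.6 / (2 * 3.14159...)
C = 133.416000 / 6.283185
C = 21.2338 m/s

21.2338


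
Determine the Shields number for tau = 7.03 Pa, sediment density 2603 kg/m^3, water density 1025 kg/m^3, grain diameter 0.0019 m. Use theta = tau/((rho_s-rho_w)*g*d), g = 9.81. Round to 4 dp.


theta = tau / ((rho_s - rho_w) * g * d)
rho_s - rho_w = 2603 - 1025 = 1578
Denominator = 1578 * 9.81 * 0.0019 = 29.412342
theta = 7.03 / 29.412342
theta = 0.2390

0.2390


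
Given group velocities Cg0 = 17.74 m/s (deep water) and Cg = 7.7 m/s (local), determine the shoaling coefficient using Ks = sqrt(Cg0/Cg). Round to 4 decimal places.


Ks = sqrt(Cg0 / Cg)
Ks = sqrt(17.74 / 7.7)
Ks = sqrt(2.3039)
Ks = 1.5179

1.5179


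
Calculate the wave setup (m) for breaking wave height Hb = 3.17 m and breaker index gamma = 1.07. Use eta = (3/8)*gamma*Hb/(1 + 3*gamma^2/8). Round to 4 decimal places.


eta = (3/8) * gamma * Hb / (1 + 3*gamma^2/8)
Numerator = (3/8) * 1.07 * 3.17 = 1.271962
Denominator = 1 + 3*1.07^2/8 = 1 + 0.429338 = 1.429338
eta = 1.271962 / 1.429338
eta = 0.8899 m

0.8899


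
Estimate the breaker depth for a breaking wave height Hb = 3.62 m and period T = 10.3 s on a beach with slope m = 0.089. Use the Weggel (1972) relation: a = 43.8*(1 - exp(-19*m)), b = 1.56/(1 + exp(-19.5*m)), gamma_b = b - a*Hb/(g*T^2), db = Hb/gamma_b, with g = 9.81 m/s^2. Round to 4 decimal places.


a = 43.8 * (1 - exp(-19 * m))
exp(-19 * 0.089) = exp(-1.6910) = 0.184335
a = 43.8 * (1 - 0.184335) = 35.726123
b = 1.56 / (1 + exp(-19.5 * m))
exp(-19.5 * 0.089) = exp(-1.7355) = 0.176312
b = 1.56 / (1 + 0.176312) = 1.326179
Hb / (g * T^2) = 3.62 / (9.81 * 10.3^2) = 3.62 / 1040.7429 = 0.00347828
gamma_b = b - a * Hb/(g*T^2) = 1.326179 - 35.726123 * 0.00347828 = 1.201913
db = Hb / gamma_b = 3.62 / 1.201913
db = 3.0119 m

3.0119


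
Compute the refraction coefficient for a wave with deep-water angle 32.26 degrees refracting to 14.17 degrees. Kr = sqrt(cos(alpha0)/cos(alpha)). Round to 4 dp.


Kr = sqrt(cos(alpha0) / cos(alpha))
cos(32.26) = 0.845635
cos(14.17) = 0.969574
Kr = sqrt(0.845635 / 0.969574)
Kr = sqrt(0.872172)
Kr = 0.9339

0.9339


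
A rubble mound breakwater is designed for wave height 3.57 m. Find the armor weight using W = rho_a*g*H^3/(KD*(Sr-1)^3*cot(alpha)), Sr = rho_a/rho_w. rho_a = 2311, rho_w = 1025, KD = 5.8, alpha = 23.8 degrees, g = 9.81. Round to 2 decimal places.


Sr = rho_a / rho_w = 2311 / 1025 = 2.254634
(Sr - 1) = 1.254634
(Sr - 1)^3 = 1.974928
cot(23.8) = 1 / tan(23.8) = 1 / 0.441053 = 2.267304
Numerator = 2311 * 9.81 * 3.57^3 = 1031510.3767
Denominator = 5.8 * 1.974928 * 2.267304 = 25.971017
W = 1031510.3767 / 25.971017
W = 39717.75 N

39717.75


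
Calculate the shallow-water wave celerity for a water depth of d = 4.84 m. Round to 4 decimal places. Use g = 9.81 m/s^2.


Using the shallow-water approximation:
C = sqrt(g * d) = sqrt(9.81 * 4.84)
C = sqrt(47.4804)
C = 6.8906 m/s

6.8906


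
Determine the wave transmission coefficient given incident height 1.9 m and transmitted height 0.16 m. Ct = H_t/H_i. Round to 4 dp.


Ct = H_t / H_i
Ct = 0.16 / 1.9
Ct = 0.0842

0.0842


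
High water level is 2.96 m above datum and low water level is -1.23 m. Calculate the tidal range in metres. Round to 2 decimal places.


Tidal range = High water - Low water
Tidal range = 2.96 - (-1.23)
Tidal range = 4.19 m

4.19


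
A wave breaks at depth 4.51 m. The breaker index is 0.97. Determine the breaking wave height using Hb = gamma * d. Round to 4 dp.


Hb = gamma * d
Hb = 0.97 * 4.51
Hb = 4.3747 m

4.3747


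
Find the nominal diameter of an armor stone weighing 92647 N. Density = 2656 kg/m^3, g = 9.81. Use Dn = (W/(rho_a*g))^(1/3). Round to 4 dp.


V = W / (rho_a * g)
V = 92647 / (2656 * 9.81)
V = 92647 / 26055.36
V = 3.555775 m^3
Dn = V^(1/3) = 3.555775^(1/3)
Dn = 1.5263 m

1.5263


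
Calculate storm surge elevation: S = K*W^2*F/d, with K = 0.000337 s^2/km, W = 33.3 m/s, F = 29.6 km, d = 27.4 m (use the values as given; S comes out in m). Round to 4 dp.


S = K * W^2 * F / d
W^2 = 33.3^2 = 1108.89
S = 0.000337 * 1108.89 * 29.6 / 27.4
Numerator = 0.000337 * 1108.89 * 29.6 = 11.061400
S = 11.061400 / 27.4 = 0.4037 m

0.4037


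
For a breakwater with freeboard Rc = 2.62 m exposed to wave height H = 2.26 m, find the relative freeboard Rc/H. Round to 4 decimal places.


Relative freeboard = Rc / H
= 2.62 / 2.26
= 1.1593

1.1593


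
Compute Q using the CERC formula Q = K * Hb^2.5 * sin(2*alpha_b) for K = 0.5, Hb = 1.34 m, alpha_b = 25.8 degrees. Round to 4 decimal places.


Q = K * Hb^2.5 * sin(2 * alpha_b)
Hb^2.5 = 1.34^2.5 = 2.078557
sin(2 * 25.8) = sin(51.6) = 0.783693
Q = 0.5 * 2.078557 * 0.783693
Q = 0.8145 m^3/s

0.8145


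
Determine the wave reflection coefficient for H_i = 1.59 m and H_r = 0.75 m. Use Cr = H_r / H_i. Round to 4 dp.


Cr = H_r / H_i
Cr = 0.75 / 1.59
Cr = 0.4717

0.4717


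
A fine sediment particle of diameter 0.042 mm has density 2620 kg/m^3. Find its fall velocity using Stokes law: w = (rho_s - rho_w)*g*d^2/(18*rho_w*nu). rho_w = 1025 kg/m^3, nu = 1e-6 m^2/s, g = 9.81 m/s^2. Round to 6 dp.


w = (rho_s - rho_w) * g * d^2 / (18 * rho_w * nu)
d = 0.042 mm = 0.000042 m
rho_s - rho_w = 2620 - 1025 = 1595
Numerator = 1595 * 9.81 * (0.000042)^2 = 0.000027601220
Denominator = 18 * 1025 * 1e-6 = 0.018450
w = 0.001496 m/s

0.001496


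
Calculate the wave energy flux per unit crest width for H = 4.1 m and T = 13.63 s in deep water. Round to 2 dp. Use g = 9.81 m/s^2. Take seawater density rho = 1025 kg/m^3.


P = rho * g^2 * H^2 * T / (32 * pi)
P = 1025 * 9.81^2 * 4.1^2 * 13.63 / (32 * pi)
P = 1025 * 96.2361 * 16.8100 * 13.63 / 100.53096
P = 224815.16 W/m

224815.16


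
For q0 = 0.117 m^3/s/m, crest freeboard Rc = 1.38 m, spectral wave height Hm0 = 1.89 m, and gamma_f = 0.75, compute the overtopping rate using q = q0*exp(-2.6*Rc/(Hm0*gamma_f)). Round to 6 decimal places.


q = q0 * exp(-2.6 * Rc / (Hm0 * gamma_f))
Exponent = -2.6 * 1.38 / (1.89 * 0.75)
= -2.6 * 1.38 / 1.4175
= -2.531217
exp(-2.531217) = 0.079562
q = 0.117 * 0.079562
q = 0.009309 m^3/s/m

0.009309


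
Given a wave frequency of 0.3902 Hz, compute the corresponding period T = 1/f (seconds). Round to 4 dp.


T = 1 / f
T = 1 / 0.3902
T = 2.5628 s

2.5628


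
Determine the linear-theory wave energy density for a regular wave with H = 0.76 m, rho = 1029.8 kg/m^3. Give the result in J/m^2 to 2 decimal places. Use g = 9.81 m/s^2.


E = (1/8) * rho * g * H^2
E = (1/8) * 1029.8 * 9.81 * 0.76^2
E = 0.125 * 1029.8 * 9.81 * 0.5776
E = 729.39 J/m^2

729.39


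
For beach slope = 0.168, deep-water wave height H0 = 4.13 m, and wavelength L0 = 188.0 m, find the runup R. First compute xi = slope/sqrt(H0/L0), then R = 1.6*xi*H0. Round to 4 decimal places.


xi = slope / sqrt(H0/L0)
H0/L0 = 4.13/188.0 = 0.021968
sqrt(0.021968) = 0.148216
xi = 0.168 / 0.148216 = 1.133478
R = 1.6 * xi * H0 = 1.6 * 1.133478 * 4.13
R = 7.4900 m

7.4900


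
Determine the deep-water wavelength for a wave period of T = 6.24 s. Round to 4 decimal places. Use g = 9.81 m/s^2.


L0 = g * T^2 / (2 * pi)
L0 = 9.81 * 6.24^2 / (2 * pi)
L0 = 9.81 * 38.9376 / 6.28319
L0 = 381.9779 / 6.28319
L0 = 60.7937 m

60.7937


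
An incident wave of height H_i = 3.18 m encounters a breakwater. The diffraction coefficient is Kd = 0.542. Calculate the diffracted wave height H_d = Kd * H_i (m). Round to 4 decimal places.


H_d = Kd * H_i
H_d = 0.542 * 3.18
H_d = 1.7236 m

1.7236


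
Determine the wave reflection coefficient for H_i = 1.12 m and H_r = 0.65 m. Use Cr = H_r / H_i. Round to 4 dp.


Cr = H_r / H_i
Cr = 0.65 / 1.12
Cr = 0.5804

0.5804


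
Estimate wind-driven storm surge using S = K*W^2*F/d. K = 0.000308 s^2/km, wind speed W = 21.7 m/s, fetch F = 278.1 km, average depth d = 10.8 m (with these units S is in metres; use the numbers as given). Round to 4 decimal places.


S = K * W^2 * F / d
W^2 = 21.7^2 = 470.89
S = 0.000308 * 470.89 * 278.1 / 10.8
Numerator = 0.000308 * 470.89 * 278.1 = 40.333989
S = 40.333989 / 10.8 = 3.7346 m

3.7346


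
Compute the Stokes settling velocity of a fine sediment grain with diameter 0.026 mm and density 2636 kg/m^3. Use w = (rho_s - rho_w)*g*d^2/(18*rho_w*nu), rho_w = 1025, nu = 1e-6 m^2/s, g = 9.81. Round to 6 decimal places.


w = (rho_s - rho_w) * g * d^2 / (18 * rho_w * nu)
d = 0.026 mm = 0.000026 m
rho_s - rho_w = 2636 - 1025 = 1611
Numerator = 1611 * 9.81 * (0.000026)^2 = 0.000010683443
Denominator = 18 * 1025 * 1e-6 = 0.018450
w = 0.000579 m/s

0.000579


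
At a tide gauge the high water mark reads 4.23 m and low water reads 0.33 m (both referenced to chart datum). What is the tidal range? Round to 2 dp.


Tidal range = High water - Low water
Tidal range = 4.23 - (0.33)
Tidal range = 3.90 m

3.90


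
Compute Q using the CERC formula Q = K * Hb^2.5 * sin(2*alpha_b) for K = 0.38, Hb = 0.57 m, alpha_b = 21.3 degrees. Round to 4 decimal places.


Q = K * Hb^2.5 * sin(2 * alpha_b)
Hb^2.5 = 0.57^2.5 = 0.245294
sin(2 * 21.3) = sin(42.6) = 0.676876
Q = 0.38 * 0.245294 * 0.676876
Q = 0.0631 m^3/s

0.0631


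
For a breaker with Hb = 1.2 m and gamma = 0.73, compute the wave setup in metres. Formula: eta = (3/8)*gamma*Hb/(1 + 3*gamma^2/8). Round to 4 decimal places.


eta = (3/8) * gamma * Hb / (1 + 3*gamma^2/8)
Numerator = (3/8) * 0.73 * 1.2 = 0.328500
Denominator = 1 + 3*0.73^2/8 = 1 + 0.199838 = 1.199838
eta = 0.328500 / 1.199838
eta = 0.2738 m

0.2738


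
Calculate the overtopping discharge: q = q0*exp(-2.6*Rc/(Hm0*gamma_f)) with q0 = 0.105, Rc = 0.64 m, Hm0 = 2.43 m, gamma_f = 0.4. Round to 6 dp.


q = q0 * exp(-2.6 * Rc / (Hm0 * gamma_f))
Exponent = -2.6 * 0.64 / (2.43 * 0.4)
= -2.6 * 0.64 / 0.9720
= -1.711934
exp(-1.711934) = 0.180516
q = 0.105 * 0.180516
q = 0.018954 m^3/s/m

0.018954


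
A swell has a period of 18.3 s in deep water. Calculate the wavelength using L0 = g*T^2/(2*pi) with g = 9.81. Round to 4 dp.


L0 = g * T^2 / (2 * pi)
L0 = 9.81 * 18.3^2 / (2 * pi)
L0 = 9.81 * 334.8900 / 6.28319
L0 = 3285.2709 / 6.28319
L0 = 522.8671 m

522.8671


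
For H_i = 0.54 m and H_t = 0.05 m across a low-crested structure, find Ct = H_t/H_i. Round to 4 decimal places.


Ct = H_t / H_i
Ct = 0.05 / 0.54
Ct = 0.0926

0.0926


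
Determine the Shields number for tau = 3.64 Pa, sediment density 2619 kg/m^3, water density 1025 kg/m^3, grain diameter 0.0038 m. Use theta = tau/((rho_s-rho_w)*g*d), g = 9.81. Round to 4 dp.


theta = tau / ((rho_s - rho_w) * g * d)
rho_s - rho_w = 2619 - 1025 = 1594
Denominator = 1594 * 9.81 * 0.0038 = 59.421132
theta = 3.64 / 59.421132
theta = 0.0613

0.0613


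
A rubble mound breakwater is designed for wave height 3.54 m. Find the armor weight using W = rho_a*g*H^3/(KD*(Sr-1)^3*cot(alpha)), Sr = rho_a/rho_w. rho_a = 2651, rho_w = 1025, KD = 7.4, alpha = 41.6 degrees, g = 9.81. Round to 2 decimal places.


Sr = rho_a / rho_w = 2651 / 1025 = 2.586341
(Sr - 1) = 1.586341
(Sr - 1)^3 = 3.991995
cot(41.6) = 1 / tan(41.6) = 1 / 0.887842 = 1.126327
Numerator = 2651 * 9.81 * 3.54^3 = 1153688.3874
Denominator = 7.4 * 3.991995 * 1.126327 = 33.272565
W = 1153688.3874 / 33.272565
W = 34673.86 N

34673.86


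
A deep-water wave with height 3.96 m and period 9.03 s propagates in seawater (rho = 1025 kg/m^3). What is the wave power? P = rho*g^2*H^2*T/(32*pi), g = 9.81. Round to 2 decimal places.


P = rho * g^2 * H^2 * T / (32 * pi)
P = 1025 * 9.81^2 * 3.96^2 * 9.03 / (32 * pi)
P = 1025 * 96.2361 * 15.6816 * 9.03 / 100.53096
P = 138944.11 W/m

138944.11


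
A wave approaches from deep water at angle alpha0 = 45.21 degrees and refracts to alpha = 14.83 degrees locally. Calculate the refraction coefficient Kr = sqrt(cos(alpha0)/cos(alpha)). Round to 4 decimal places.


Kr = sqrt(cos(alpha0) / cos(alpha))
cos(45.21) = 0.704510
cos(14.83) = 0.966690
Kr = sqrt(0.704510 / 0.966690)
Kr = sqrt(0.728787)
Kr = 0.8537

0.8537


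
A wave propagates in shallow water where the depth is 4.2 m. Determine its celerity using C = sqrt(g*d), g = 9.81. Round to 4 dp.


Using the shallow-water approximation:
C = sqrt(g * d) = sqrt(9.81 * 4.2)
C = sqrt(41.2020)
C = 6.4189 m/s

6.4189


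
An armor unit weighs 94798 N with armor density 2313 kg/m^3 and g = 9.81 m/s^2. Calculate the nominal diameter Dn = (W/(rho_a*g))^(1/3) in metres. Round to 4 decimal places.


V = W / (rho_a * g)
V = 94798 / (2313 * 9.81)
V = 94798 / 22690.53
V = 4.177866 m^3
Dn = V^(1/3) = 4.177866^(1/3)
Dn = 1.6106 m

1.6106


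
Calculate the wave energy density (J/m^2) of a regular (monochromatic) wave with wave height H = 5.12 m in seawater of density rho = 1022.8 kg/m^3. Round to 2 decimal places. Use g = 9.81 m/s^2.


E = (1/8) * rho * g * H^2
E = (1/8) * 1022.8 * 9.81 * 5.12^2
E = 0.125 * 1022.8 * 9.81 * 26.2144
E = 32878.32 J/m^2

32878.32


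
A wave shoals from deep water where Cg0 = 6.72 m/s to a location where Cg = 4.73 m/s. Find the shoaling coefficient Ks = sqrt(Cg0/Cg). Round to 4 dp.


Ks = sqrt(Cg0 / Cg)
Ks = sqrt(6.72 / 4.73)
Ks = sqrt(1.4207)
Ks = 1.1919

1.1919


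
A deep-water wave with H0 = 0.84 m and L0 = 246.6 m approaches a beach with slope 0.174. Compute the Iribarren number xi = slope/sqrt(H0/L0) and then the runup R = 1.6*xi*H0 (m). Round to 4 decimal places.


xi = slope / sqrt(H0/L0)
H0/L0 = 0.84/246.6 = 0.003406
sqrt(0.003406) = 0.058364
xi = 0.174 / 0.058364 = 2.981303
R = 1.6 * xi * H0 = 1.6 * 2.981303 * 0.84
R = 4.0069 m

4.0069


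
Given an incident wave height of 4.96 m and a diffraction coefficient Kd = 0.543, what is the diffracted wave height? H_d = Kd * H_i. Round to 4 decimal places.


H_d = Kd * H_i
H_d = 0.543 * 4.96
H_d = 2.6933 m

2.6933


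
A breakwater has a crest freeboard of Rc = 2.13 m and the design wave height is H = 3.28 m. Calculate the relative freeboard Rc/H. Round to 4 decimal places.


Relative freeboard = Rc / H
= 2.13 / 3.28
= 0.6494

0.6494


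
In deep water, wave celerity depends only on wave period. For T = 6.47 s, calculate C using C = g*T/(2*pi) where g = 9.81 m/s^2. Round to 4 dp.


We use the deep-water celerity formula:
C = g * T / (2 * pi)
C = 9.81 * 6.47 / (2 * 3.14159...)
C = 63.470700 / 6.283185
C = 10.1017 m/s

10.1017


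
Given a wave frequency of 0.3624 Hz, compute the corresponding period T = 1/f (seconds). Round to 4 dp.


T = 1 / f
T = 1 / 0.3624
T = 2.7594 s

2.7594


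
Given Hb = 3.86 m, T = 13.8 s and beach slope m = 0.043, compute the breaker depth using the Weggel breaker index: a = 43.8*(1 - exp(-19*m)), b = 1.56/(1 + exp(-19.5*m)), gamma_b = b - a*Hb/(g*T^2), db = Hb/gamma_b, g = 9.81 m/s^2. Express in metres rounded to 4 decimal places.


a = 43.8 * (1 - exp(-19 * m))
exp(-19 * 0.043) = exp(-0.8170) = 0.441755
a = 43.8 * (1 - 0.441755) = 24.451134
b = 1.56 / (1 + exp(-19.5 * m))
exp(-19.5 * 0.043) = exp(-0.8385) = 0.432359
b = 1.56 / (1 + 0.432359) = 1.089113
Hb / (g * T^2) = 3.86 / (9.81 * 13.8^2) = 3.86 / 1868.2164 = 0.00206614
gamma_b = b - a * Hb/(g*T^2) = 1.089113 - 24.451134 * 0.00206614 = 1.038593
db = Hb / gamma_b = 3.86 / 1.038593
db = 3.7166 m

3.7166


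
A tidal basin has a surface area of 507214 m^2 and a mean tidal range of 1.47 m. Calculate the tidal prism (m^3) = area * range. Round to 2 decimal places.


Tidal prism = Area * Tidal range
P = 507214 * 1.47
P = 745604.58 m^3

745604.58


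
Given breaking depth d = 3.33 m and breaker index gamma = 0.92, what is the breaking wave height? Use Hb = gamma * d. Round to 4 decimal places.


Hb = gamma * d
Hb = 0.92 * 3.33
Hb = 3.0636 m

3.0636
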